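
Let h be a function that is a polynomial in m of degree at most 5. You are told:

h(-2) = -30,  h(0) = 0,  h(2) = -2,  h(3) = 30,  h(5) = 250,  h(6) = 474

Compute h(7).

798

Write h(m) = am^5 + bm^4 + cm³ + dm² + em + p; the 6 given values yield a linear system in the 6 coefficients.
Solving, the top 2 coefficients vanish, and h(m) = 3m³ - 4m² - 5m.
Then h(7) = 798.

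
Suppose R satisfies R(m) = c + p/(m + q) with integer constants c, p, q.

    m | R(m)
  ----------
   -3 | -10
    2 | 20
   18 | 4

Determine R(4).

11

(R(m) − c)(m + q) = p for each data point; the three points give a linear system in c and q, then p follows.
Solving: c = 2, q = 0, p = 36, so R(m) = 2 + 36/(m + 0).
Then R(4) = 2 + 36/4 = 11.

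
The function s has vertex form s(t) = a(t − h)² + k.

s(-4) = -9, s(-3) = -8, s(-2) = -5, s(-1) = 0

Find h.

First differences 1, 3, 5; second difference 2 = 2a, so a = 1.
Expanding, the t-coefficient is −2ah = -2h; matching it to the data gives h = -4, and then k = -9.
So s(t) = 1(t + 4)² − 9.
Hence h = -4.

-4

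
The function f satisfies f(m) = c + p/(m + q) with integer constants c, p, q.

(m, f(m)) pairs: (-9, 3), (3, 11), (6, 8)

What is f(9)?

7

(f(m) − c)(m + q) = p for each data point; the three points give a linear system in c and q, then p follows.
Solving: c = 5, q = 0, p = 18, so f(m) = 5 + 18/(m + 0).
Then f(9) = 5 + 18/9 = 7.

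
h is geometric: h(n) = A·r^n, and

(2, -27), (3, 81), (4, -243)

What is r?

Consecutive ratio: 81/(-27) = -3, and -243/81 = -3, so r = -3.
Then A·(-3)^2 = -27 gives A = -3, and h(n) = -3·(-3)^n.

-3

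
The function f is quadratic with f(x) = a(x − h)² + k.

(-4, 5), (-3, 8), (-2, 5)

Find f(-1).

First differences 3, -3; second difference -6 = 2a, so a = -3.
Expanding, the x-coefficient is −2ah = 6h; matching it to the data gives h = -3, and then k = 8.
So f(x) = -3(x + 3)² + 8.
f(-1) = -3·2² + 8 = -4.

-4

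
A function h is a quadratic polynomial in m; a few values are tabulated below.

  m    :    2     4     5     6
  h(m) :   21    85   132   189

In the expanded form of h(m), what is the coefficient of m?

Write h(m) = am² + bm + c; the 4 given values yield a linear system in the 3 coefficients.
Solving, h(m) = 5m² + 2m - 3.
The coefficient of m is 2.

2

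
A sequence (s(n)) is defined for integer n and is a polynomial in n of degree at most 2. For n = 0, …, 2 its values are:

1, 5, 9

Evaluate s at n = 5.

21

Write s(n) = an² + bn + c; the 3 given values yield a linear system in the 3 coefficients.
Solving, the leading coefficient vanishes, and s(n) = 4n + 1.
Then s(5) = 21.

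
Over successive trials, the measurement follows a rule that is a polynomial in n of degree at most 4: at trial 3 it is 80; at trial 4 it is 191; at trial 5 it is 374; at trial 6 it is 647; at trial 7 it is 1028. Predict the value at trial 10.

Write the value at n as T(n).
Write T(n) = an^4 + bn³ + cn² + dn + e; the 5 given values yield a linear system in the 5 coefficients.
Solving, the leading coefficient vanishes, and T(n) = 3n³ - 1.
Then T(10) = 2999.

2999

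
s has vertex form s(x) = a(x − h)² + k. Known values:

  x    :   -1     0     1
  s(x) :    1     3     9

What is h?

First differences 2, 6; second difference 4 = 2a, so a = 2.
Expanding, the x-coefficient is −2ah = -4h; matching it to the data gives h = -1, and then k = 1.
So s(x) = 2(x + 1)² + 1.
Hence h = -1.

-1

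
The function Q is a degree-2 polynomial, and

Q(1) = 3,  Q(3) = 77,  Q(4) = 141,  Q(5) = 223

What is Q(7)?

Write Q(m) = am² + bm + c; the 4 given values yield a linear system in the 3 coefficients.
Solving, Q(m) = 9m² + m - 7.
Then Q(7) = 441.

441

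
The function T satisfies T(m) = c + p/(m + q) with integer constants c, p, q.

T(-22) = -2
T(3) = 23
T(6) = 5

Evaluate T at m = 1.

(T(m) − c)(m + q) = p for each data point; the three points give a linear system in c and q, then p follows.
Solving: c = -1, q = -2, p = 24, so T(m) = -1 + 24/(m − 2).
Then T(1) = -1 + 24/(-1) = -25.

-25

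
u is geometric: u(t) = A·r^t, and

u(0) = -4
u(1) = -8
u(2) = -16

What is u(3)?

-32

Consecutive ratio: -8/(-4) = 2, and -16/(-8) = 2, so r = 2.
Then A·2^0 = -4 gives A = -4, and u(t) = -4·2^t.
u(3) = -4·2^3 = -32.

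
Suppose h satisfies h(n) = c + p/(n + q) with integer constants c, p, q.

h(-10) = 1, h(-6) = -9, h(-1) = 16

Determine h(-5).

-24

(h(n) − c)(n + q) = p for each data point; the three points give a linear system in c and q, then p follows.
Solving: c = 6, q = 4, p = 30, so h(n) = 6 + 30/(n + 4).
Then h(-5) = 6 + 30/(-1) = -24.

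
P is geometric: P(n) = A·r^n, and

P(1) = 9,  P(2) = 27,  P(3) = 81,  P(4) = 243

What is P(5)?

Consecutive ratio: 27/9 = 3, and 81/27 = 3, so r = 3.
Then A·3^1 = 9 gives A = 3, and P(n) = 3·3^n.
P(5) = 3·3^5 = 729.

729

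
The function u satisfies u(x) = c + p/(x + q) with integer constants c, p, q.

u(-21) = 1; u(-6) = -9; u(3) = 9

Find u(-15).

0

(u(x) − c)(x + q) = p for each data point; the three points give a linear system in c and q, then p follows.
Solving: c = 3, q = 3, p = 36, so u(x) = 3 + 36/(x + 3).
Then u(-15) = 3 + 36/(-12) = 0.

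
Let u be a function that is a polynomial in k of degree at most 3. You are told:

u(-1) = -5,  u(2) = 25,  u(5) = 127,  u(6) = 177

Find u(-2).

1

Write u(k) = ak³ + bk² + ck + d; the 4 given values yield a linear system in the 4 coefficients.
Solving, the leading coefficient vanishes, and u(k) = 4k² + 6k - 3.
Then u(-2) = 1.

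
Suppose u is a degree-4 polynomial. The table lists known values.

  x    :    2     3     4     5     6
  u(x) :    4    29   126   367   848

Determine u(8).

Write u(x) = ax^4 + bx³ + cx² + dx + e; the 5 given values yield a linear system in the 5 coefficients.
Solving, u(x) = x^4 - 2x³ - x² + 3x + 2.
Then u(8) = 3034.

3034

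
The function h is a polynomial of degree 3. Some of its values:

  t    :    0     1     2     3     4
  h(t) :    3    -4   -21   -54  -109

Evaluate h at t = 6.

Write h(t) = at³ + bt² + ct + d; the 5 given values yield a linear system in the 4 coefficients.
Solving, h(t) = -t³ - 2t² - 4t + 3.
Then h(6) = -309.

-309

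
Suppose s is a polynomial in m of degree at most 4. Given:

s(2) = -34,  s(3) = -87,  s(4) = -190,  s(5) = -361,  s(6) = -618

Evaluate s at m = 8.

-1462

First differences: -53, -103, -171, -257. Second differences: -50, -68, -86. Third differences: -18, -18.
Level-3 differences are constant, so s has degree 3.
Fitting a degree-3 polynomial gives s(m) = -3m³ + 2m² - 6m - 6.
Then s(8) = -1462.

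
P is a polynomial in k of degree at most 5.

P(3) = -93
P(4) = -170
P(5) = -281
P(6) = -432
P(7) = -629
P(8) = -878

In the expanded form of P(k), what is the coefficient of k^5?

0

First differences: -77, -111, -151, -197, -249. Second differences: -34, -40, -46, -52. Third differences: -6, -6, -6.
Level-3 differences are constant, so P has degree 3.
Fitting a degree-3 polynomial gives P(k) = -k³ - 5k² - 5k - 6.
The coefficient of k^5 is 0.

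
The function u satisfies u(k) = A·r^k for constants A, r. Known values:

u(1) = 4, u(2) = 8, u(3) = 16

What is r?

2

Consecutive ratio: 8/4 = 2, and 16/8 = 2, so r = 2.
Then A·2^1 = 4 gives A = 2, and u(k) = 2·2^k.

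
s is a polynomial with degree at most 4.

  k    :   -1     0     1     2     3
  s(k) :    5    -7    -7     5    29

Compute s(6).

First differences: -12, 0, 12, 24. Second differences: 12, 12, 12.
Level-2 differences are constant, so s has degree 2.
Fitting a degree-2 polynomial gives s(k) = 6k² - 6k - 7.
Then s(6) = 173.

173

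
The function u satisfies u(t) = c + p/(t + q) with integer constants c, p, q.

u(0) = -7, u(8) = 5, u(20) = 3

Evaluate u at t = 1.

(u(t) − c)(t + q) = p for each data point; the three points give a linear system in c and q, then p follows.
Solving: c = 2, q = -2, p = 18, so u(t) = 2 + 18/(t − 2).
Then u(1) = 2 + 18/(-1) = -16.

-16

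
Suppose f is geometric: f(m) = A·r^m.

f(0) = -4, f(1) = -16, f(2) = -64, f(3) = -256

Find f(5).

-4096

Consecutive ratio: -16/(-4) = 4, and -64/(-16) = 4, so r = 4.
Then A·4^0 = -4 gives A = -4, and f(m) = -4·4^m.
f(5) = -4·4^5 = -4096.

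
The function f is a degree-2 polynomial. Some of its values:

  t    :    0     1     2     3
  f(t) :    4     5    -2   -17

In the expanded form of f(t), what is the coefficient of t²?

-4

First differences: 1, -7, -15. Second differences: -8, -8.
Level-2 differences are constant, so f has degree 2.
Fitting a degree-2 polynomial gives f(t) = -4t² + 5t + 4.
The coefficient of t² is -4.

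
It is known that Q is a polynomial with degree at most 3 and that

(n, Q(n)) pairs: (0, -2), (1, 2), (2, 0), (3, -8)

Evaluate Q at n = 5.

Write Q(n) = an³ + bn² + cn + d; the 4 given values yield a linear system in the 4 coefficients.
Solving, the leading coefficient vanishes, and Q(n) = -3n² + 7n - 2.
Then Q(5) = -42.

-42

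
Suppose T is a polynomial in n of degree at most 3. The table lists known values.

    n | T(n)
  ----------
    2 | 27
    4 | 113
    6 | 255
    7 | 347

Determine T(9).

573

Write T(n) = an³ + bn² + cn + d; the 4 given values yield a linear system in the 4 coefficients.
Solving, the leading coefficient vanishes, and T(n) = 7n² + n - 3.
Then T(9) = 573.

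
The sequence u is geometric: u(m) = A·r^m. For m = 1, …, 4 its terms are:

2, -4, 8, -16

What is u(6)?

-64

Consecutive ratio: -4/2 = -2, and 8/(-4) = -2, so r = -2.
Then A·(-2)^1 = 2 gives A = -1, and u(m) = -1·(-2)^m.
u(6) = -1·(-2)^6 = -64.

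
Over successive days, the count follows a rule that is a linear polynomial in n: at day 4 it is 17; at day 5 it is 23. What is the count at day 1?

Write the value at n as h(n).
Write h(n) = an + b; the 2 given values yield a linear system in the 2 coefficients.
Solving, h(n) = 6n - 7.
Then h(1) = -1.

-1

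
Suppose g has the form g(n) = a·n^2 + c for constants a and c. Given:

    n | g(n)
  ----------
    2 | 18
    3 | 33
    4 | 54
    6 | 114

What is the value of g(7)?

From g(2) = 18 and g(3) = 33: 4a + c = 18 and 9a + c = 33.
Subtracting: 5a = 15, so a = 3; then c = 18 − 3·4 = 6.
So g(n) = 3n² + 6, and g(7) = 153.

153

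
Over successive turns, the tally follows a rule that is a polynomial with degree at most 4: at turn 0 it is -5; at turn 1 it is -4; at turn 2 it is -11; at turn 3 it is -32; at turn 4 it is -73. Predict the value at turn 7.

-376

Write the value at t as h(t).
First differences: 1, -7, -21, -41. Second differences: -8, -14, -20. Third differences: -6, -6.
Level-3 differences are constant, so h has degree 3.
Fitting a degree-3 polynomial gives h(t) = -t³ - t² + 3t - 5.
Then h(7) = -376.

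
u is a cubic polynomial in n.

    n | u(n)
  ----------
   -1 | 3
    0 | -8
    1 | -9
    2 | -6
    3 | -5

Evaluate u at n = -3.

First differences: -11, -1, 3, 1. Second differences: 10, 4, -2. Third differences: -6, -6.
Level-3 differences are constant, so u has degree 3.
Fitting a degree-3 polynomial gives u(n) = -n³ + 5n² - 5n - 8.
Then u(-3) = 79.

79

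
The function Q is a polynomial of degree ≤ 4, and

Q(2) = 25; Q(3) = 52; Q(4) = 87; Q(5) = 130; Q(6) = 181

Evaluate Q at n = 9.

382

Write Q(n) = an^4 + bn³ + cn² + dn + e; the 5 given values yield a linear system in the 5 coefficients.
Solving, the top 2 coefficients vanish, and Q(n) = 4n² + 7n - 5.
Then Q(9) = 382.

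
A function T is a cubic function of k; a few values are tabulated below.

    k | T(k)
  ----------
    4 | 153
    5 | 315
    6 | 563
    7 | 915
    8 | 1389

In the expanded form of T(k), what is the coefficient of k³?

Write T(k) = ak³ + bk² + ck + d; the 5 given values yield a linear system in the 4 coefficients.
Solving, T(k) = 3k³ - 2k² - 3k + 5.
The coefficient of k³ is 3.

3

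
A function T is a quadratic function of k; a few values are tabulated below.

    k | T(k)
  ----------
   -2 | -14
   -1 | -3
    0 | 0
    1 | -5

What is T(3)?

-39

First differences: 11, 3, -5. Second differences: -8, -8.
Level-2 differences are constant, so T has degree 2.
Fitting a degree-2 polynomial gives T(k) = -4k² - k.
Then T(3) = -39.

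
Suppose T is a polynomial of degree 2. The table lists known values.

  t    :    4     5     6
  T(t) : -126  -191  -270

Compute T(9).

Write T(t) = at² + bt + c; the 3 given values yield a linear system in the 3 coefficients.
Solving, T(t) = -7t² - 2t - 6.
Then T(9) = -591.

-591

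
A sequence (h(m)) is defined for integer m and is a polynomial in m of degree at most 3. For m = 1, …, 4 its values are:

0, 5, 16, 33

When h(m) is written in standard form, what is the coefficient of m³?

0

Write h(m) = am³ + bm² + cm + d; the 4 given values yield a linear system in the 4 coefficients.
Solving, the leading coefficient vanishes, and h(m) = 3m² - 4m + 1.
The coefficient of m³ is 0.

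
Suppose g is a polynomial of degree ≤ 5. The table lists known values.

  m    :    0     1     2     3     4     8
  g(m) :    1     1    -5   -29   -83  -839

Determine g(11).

-2309

Write g(m) = am^5 + bm^4 + cm³ + dm² + em + p; the 6 given values yield a linear system in the 6 coefficients.
Solving, the top 2 coefficients vanish, and g(m) = -2m³ + 3m² - m + 1.
Then g(11) = -2309.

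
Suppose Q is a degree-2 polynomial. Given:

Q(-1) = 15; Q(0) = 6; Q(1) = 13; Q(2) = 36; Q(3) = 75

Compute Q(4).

First differences: -9, 7, 23, 39. Second differences: 16, 16, 16.
Level-2 differences are constant, so Q has degree 2.
Extending the table by one column gives the next first difference 55, so Q(4) = 75 + 55 = 130.

130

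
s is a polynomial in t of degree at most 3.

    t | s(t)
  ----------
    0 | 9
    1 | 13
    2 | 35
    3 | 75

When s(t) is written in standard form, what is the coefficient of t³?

First differences: 4, 22, 40. Second differences: 18, 18.
Level-2 differences are constant, so s has degree 2.
Fitting a degree-2 polynomial gives s(t) = 9t² - 5t + 9.
The coefficient of t³ is 0.

0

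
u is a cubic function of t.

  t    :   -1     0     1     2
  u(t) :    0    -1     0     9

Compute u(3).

32

Write u(t) = at³ + bt² + ct + d; the 4 given values yield a linear system in the 4 coefficients.
Solving, u(t) = t³ + t² - t - 1.
Then u(3) = 32.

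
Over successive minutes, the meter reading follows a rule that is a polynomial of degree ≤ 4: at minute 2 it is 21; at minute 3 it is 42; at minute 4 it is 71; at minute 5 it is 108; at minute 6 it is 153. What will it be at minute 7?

Write the value at m as u(m).
Write u(m) = am^4 + bm³ + cm² + dm + e; the 5 given values yield a linear system in the 5 coefficients.
Solving, the top 2 coefficients vanish, and u(m) = 4m² + m + 3.
Then u(7) = 206.

206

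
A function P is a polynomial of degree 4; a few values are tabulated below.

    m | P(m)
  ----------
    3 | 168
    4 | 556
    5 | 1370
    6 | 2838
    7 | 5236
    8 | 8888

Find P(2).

First differences: 388, 814, 1468, 2398, 3652. Second differences: 426, 654, 930, 1254. Third differences: 228, 276, 324. Fourth differences: 48, 48.
Level-4 differences are constant, so P has degree 4.
Fitting a degree-4 polynomial gives P(m) = 2m^4 + 2m³ - 5m² - m.
Then P(2) = 26.

26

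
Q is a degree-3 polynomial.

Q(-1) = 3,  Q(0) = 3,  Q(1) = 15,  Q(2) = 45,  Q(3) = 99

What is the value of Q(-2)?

9

First differences: 0, 12, 30, 54. Second differences: 12, 18, 24. Third differences: 6, 6.
Level-3 differences are constant, so Q has degree 3.
Fitting a degree-3 polynomial gives Q(t) = t³ + 6t² + 5t + 3.
Then Q(-2) = 9.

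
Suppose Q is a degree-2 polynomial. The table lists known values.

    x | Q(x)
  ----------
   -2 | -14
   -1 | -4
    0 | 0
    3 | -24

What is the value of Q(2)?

-10

Write Q(x) = ax² + bx + c; the 4 given values yield a linear system in the 3 coefficients.
Solving, Q(x) = -3x² + x.
Then Q(2) = -10.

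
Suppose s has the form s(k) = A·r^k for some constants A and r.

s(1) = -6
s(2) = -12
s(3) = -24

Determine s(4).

Consecutive ratio: -12/(-6) = 2, and -24/(-12) = 2, so r = 2.
Then A·2^1 = -6 gives A = -3, and s(k) = -3·2^k.
s(4) = -3·2^4 = -48.

-48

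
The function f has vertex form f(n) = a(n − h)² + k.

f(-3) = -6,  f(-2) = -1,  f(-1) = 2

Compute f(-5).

First differences 5, 3; second difference -2 = 2a, so a = -1.
Expanding, the n-coefficient is −2ah = 2h; matching it to the data gives h = 0, and then k = 3.
So f(n) = -1(n + 0)² + 3.
f(-5) = -1·(-5)² + 3 = -22.

-22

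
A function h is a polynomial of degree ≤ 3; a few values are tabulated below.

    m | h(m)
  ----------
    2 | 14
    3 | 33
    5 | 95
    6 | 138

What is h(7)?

189

Write h(m) = am³ + bm² + cm + d; the 4 given values yield a linear system in the 4 coefficients.
Solving, the leading coefficient vanishes, and h(m) = 4m² - m.
Then h(7) = 189.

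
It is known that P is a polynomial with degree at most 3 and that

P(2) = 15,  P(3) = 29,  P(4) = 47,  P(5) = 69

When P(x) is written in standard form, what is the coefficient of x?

First differences: 14, 18, 22. Second differences: 4, 4.
Level-2 differences are constant, so P has degree 2.
Fitting a degree-2 polynomial gives P(x) = 2x² + 4x - 1.
The coefficient of x is 4.

4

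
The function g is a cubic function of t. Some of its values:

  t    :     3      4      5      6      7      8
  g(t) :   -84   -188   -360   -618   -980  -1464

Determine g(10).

-2870

First differences: -104, -172, -258, -362, -484. Second differences: -68, -86, -104, -122. Third differences: -18, -18, -18.
Level-3 differences are constant, so g has degree 3.
Fitting a degree-3 polynomial gives g(t) = -3t³ + 2t² - 7t.
Then g(10) = -2870.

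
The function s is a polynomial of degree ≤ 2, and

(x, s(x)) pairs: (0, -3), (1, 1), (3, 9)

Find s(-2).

-11

Write s(x) = ax² + bx + c; the 3 given values yield a linear system in the 3 coefficients.
Solving, the leading coefficient vanishes, and s(x) = 4x - 3.
Then s(-2) = -11.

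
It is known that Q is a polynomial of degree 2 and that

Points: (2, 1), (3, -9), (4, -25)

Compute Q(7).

Write Q(m) = am² + bm + c; the 3 given values yield a linear system in the 3 coefficients.
Solving, Q(m) = -3m² + 5m + 3.
Then Q(7) = -109.

-109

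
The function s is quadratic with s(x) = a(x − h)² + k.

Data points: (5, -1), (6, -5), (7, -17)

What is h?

5

First differences -4, -12; second difference -8 = 2a, so a = -4.
Expanding, the x-coefficient is −2ah = 8h; matching it to the data gives h = 5, and then k = -1.
So s(x) = -4(x − 5)² − 1.
Hence h = 5.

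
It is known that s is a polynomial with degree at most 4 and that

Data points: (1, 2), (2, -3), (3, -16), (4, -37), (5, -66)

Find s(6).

First differences: -5, -13, -21, -29. Second differences: -8, -8, -8.
Level-2 differences are constant, so s has degree 2.
Fitting a degree-2 polynomial gives s(m) = -4m² + 7m - 1.
Then s(6) = -103.

-103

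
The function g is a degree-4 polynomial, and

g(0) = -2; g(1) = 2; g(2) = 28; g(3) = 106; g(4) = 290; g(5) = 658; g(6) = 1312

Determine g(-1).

10

First differences: 4, 26, 78, 184, 368, 654. Second differences: 22, 52, 106, 184, 286. Third differences: 30, 54, 78, 102. Fourth differences: 24, 24, 24.
Level-4 differences are constant, so g has degree 4.
Fitting a degree-4 polynomial gives g(m) = m^4 - m³ + 7m² - 3m - 2.
Then g(-1) = 10.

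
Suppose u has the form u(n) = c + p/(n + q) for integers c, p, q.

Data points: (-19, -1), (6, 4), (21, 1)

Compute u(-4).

-4

(u(n) − c)(n + q) = p for each data point; the three points give a linear system in c and q, then p follows.
Solving: c = 0, q = -1, p = 20, so u(n) = 20/(n − 1).
Then u(-4) = 0 + 20/(-5) = -4.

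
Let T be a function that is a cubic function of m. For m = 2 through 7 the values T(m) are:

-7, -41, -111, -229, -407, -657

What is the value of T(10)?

First differences: -34, -70, -118, -178, -250. Second differences: -36, -48, -60, -72. Third differences: -12, -12, -12.
Level-3 differences are constant, so T has degree 3.
Fitting a degree-3 polynomial gives T(m) = -2m³ + 4m + 1.
Then T(10) = -1959.

-1959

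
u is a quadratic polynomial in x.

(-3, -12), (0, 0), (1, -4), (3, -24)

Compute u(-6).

Write u(x) = ax² + bx + c; the 4 given values yield a linear system in the 3 coefficients.
Solving, u(x) = -2x² - 2x.
Then u(-6) = -60.

-60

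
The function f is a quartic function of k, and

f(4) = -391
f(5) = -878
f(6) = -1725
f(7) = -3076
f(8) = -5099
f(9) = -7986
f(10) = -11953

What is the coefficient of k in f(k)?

First differences: -487, -847, -1351, -2023, -2887, -3967. Second differences: -360, -504, -672, -864, -1080. Third differences: -144, -168, -192, -216. Fourth differences: -24, -24, -24.
Level-4 differences are constant, so f has degree 4.
Fitting a degree-4 polynomial gives f(k) = -k^4 - 2k³ + k² - 5k - 3.
The coefficient of k is -5.

-5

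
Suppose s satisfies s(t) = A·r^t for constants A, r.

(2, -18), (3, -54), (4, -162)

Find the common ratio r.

Consecutive ratio: -54/(-18) = 3, and -162/(-54) = 3, so r = 3.
Then A·3^2 = -18 gives A = -2, and s(t) = -2·3^t.

3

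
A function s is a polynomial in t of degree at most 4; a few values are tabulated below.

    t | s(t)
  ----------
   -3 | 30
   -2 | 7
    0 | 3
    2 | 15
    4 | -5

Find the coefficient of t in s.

6

Write s(t) = at^4 + bt³ + ct² + dt + e; the 5 given values yield a linear system in the 5 coefficients.
Solving, the leading coefficient vanishes, and s(t) = -t³ + 2t² + 6t + 3.
The coefficient of t is 6.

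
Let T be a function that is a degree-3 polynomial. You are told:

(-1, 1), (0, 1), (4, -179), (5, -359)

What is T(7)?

Write T(n) = an³ + bn² + cn + d; the 4 given values yield a linear system in the 4 coefficients.
Solving, T(n) = -3n³ + 3n + 1.
Then T(7) = -1007.

-1007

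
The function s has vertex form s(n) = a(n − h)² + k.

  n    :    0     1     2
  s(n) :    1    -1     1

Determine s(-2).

First differences -2, 2; second difference 4 = 2a, so a = 2.
Expanding, the n-coefficient is −2ah = -4h; matching it to the data gives h = 1, and then k = -1.
So s(n) = 2(n − 1)² − 1.
s(-2) = 2·(-3)² − 1 = 17.

17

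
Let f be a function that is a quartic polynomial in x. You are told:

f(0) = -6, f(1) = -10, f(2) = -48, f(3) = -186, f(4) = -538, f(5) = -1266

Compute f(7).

Write f(x) = ax^4 + bx³ + cx² + dx + e; the 6 given values yield a linear system in the 5 coefficients.
Solving, f(x) = -2x^4 + x³ - 6x² + 3x - 6.
Then f(7) = -4738.

-4738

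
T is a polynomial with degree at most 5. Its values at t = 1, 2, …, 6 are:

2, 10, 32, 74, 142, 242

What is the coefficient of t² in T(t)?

First differences: 8, 22, 42, 68, 100. Second differences: 14, 20, 26, 32. Third differences: 6, 6, 6.
Level-3 differences are constant, so T has degree 3.
Fitting a degree-3 polynomial gives T(t) = t³ + t² - 2t + 2.
The coefficient of t² is 1.

1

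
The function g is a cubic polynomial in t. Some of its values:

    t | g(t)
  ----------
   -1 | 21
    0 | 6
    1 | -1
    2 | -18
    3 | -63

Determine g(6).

First differences: -15, -7, -17, -45. Second differences: 8, -10, -28. Third differences: -18, -18.
Level-3 differences are constant, so g has degree 3.
Fitting a degree-3 polynomial gives g(t) = -3t³ + 4t² - 8t + 6.
Then g(6) = -546.

-546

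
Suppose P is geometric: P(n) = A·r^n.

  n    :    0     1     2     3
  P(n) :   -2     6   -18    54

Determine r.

-3

Consecutive ratio: 6/(-2) = -3, and -18/6 = -3, so r = -3.
Then A·(-3)^0 = -2 gives A = -2, and P(n) = -2·(-3)^n.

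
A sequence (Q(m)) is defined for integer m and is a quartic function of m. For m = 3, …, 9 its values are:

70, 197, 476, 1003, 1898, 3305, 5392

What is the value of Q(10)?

First differences: 127, 279, 527, 895, 1407, 2087. Second differences: 152, 248, 368, 512, 680. Third differences: 96, 120, 144, 168. Fourth differences: 24, 24, 24.
Level-4 differences are constant, so Q has degree 4.
Extending the table by one column gives the next first difference 2959, so Q(10) = 5392 + 2959 = 8351.

8351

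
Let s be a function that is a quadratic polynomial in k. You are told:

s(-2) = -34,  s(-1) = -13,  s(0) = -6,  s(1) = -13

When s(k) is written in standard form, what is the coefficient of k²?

-7

First differences: 21, 7, -7. Second differences: -14, -14.
Level-2 differences are constant, so s has degree 2.
Fitting a degree-2 polynomial gives s(k) = -7k² - 6.
The coefficient of k² is -7.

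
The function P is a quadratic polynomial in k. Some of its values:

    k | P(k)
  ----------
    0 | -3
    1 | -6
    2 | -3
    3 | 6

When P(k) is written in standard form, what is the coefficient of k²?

Write P(k) = ak² + bk + c; the 4 given values yield a linear system in the 3 coefficients.
Solving, P(k) = 3k² - 6k - 3.
The coefficient of k² is 3.

3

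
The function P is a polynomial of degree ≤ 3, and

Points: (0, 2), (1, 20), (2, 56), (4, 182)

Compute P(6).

380

Write P(n) = an³ + bn² + cn + d; the 4 given values yield a linear system in the 4 coefficients.
Solving, the leading coefficient vanishes, and P(n) = 9n² + 9n + 2.
Then P(6) = 380.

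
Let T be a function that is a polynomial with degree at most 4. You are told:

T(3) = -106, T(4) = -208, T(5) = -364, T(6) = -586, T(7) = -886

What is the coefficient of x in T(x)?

First differences: -102, -156, -222, -300. Second differences: -54, -66, -78. Third differences: -12, -12.
Level-3 differences are constant, so T has degree 3.
Fitting a degree-3 polynomial gives T(x) = -2x³ - 3x² - 7x - 4.
The coefficient of x is -7.

-7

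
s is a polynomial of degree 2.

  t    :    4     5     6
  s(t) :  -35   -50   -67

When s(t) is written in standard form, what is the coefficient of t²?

Write s(t) = at² + bt + c; the 3 given values yield a linear system in the 3 coefficients.
Solving, s(t) = -t² - 6t + 5.
The coefficient of t² is -1.

-1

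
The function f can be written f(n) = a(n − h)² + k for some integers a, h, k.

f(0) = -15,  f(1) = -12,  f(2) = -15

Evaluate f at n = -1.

First differences 3, -3; second difference -6 = 2a, so a = -3.
Expanding, the n-coefficient is −2ah = 6h; matching it to the data gives h = 1, and then k = -12.
So f(n) = -3(n − 1)² − 12.
f(-1) = -3·(-2)² − 12 = -24.

-24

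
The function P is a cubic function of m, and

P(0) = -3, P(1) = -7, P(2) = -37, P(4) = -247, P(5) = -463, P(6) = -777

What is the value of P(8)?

-1771

Write P(m) = am³ + bm² + cm + d; the 6 given values yield a linear system in the 4 coefficients.
Solving, P(m) = -3m³ - 4m² + 3m - 3.
Then P(8) = -1771.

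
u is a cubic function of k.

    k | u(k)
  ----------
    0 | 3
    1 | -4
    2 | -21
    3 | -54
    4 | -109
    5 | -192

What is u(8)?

-669

Write u(k) = ak³ + bk² + ck + d; the 6 given values yield a linear system in the 4 coefficients.
Solving, u(k) = -k³ - 2k² - 4k + 3.
Then u(8) = -669.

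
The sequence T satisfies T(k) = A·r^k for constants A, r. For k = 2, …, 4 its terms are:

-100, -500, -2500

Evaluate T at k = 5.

Consecutive ratio: -500/(-100) = 5, and -2500/(-500) = 5, so r = 5.
Then A·5^2 = -100 gives A = -4, and T(k) = -4·5^k.
T(5) = -4·5^5 = -12500.

-12500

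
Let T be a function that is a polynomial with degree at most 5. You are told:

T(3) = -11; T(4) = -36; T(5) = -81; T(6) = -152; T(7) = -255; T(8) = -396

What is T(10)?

First differences: -25, -45, -71, -103, -141. Second differences: -20, -26, -32, -38. Third differences: -6, -6, -6.
Level-3 differences are constant, so T has degree 3.
Fitting a degree-3 polynomial gives T(n) = -n³ + 2n² - 2n + 4.
Then T(10) = -816.

-816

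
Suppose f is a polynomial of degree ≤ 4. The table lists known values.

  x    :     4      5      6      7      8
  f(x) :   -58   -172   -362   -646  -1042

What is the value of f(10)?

First differences: -114, -190, -284, -396. Second differences: -76, -94, -112. Third differences: -18, -18.
Level-3 differences are constant, so f has degree 3.
Fitting a degree-3 polynomial gives f(x) = -3x³ + 7x² + 6x - 2.
Then f(10) = -2242.

-2242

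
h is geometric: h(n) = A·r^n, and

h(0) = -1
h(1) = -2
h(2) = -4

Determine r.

Consecutive ratio: -2/(-1) = 2, and -4/(-2) = 2, so r = 2.
Then A·2^0 = -1 gives A = -1, and h(n) = -1·2^n.

2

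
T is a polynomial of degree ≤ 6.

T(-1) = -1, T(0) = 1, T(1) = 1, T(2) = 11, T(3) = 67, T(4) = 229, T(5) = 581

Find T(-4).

First differences: 2, 0, 10, 56, 162, 352. Second differences: -2, 10, 46, 106, 190. Third differences: 12, 36, 60, 84. Fourth differences: 24, 24, 24.
Level-4 differences are constant, so T has degree 4.
Fitting a degree-4 polynomial gives T(k) = k^4 - 2k² + k + 1.
Then T(-4) = 221.

221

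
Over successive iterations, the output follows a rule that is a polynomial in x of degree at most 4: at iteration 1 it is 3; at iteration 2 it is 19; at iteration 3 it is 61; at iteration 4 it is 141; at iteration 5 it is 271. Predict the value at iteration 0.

Write the value at x as P(x).
First differences: 16, 42, 80, 130. Second differences: 26, 38, 50. Third differences: 12, 12.
Level-3 differences are constant, so P has degree 3.
Fitting a degree-3 polynomial gives P(x) = 2x³ + x² - x + 1.
Then P(0) = 1.

1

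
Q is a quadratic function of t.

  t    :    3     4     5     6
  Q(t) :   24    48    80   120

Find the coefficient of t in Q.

Write Q(t) = at² + bt + c; the 4 given values yield a linear system in the 3 coefficients.
Solving, Q(t) = 4t² - 4t.
The coefficient of t is -4.

-4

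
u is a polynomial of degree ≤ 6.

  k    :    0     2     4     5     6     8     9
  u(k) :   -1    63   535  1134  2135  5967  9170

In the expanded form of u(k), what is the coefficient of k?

2

Write u(k) = ak^6 + bk^5 + ck^4 + dk³ + ek² + pk + q; the 7 given values yield a linear system in the 7 coefficients.
Solving, the top 2 coefficients vanish, and u(k) = k^4 + 3k³ + 5k² + 2k - 1.
The coefficient of k is 2.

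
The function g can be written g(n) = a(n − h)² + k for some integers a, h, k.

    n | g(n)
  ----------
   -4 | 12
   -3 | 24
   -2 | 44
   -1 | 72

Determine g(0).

First differences 12, 20, 28; second difference 8 = 2a, so a = 4.
Expanding, the n-coefficient is −2ah = -8h; matching it to the data gives h = -5, and then k = 8.
So g(n) = 4(n + 5)² + 8.
g(0) = 4·5² + 8 = 108.

108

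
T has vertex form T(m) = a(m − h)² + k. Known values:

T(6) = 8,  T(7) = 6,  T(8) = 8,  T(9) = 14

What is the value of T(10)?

24

First differences -2, 2, 6; second difference 4 = 2a, so a = 2.
Expanding, the m-coefficient is −2ah = -4h; matching it to the data gives h = 7, and then k = 6.
So T(m) = 2(m − 7)² + 6.
T(10) = 2·3² + 6 = 24.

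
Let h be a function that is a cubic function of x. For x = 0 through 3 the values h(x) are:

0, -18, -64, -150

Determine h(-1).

2

Write h(x) = ax³ + bx² + cx + d; the 4 given values yield a linear system in the 4 coefficients.
Solving, h(x) = -2x³ - 8x² - 8x.
Then h(-1) = 2.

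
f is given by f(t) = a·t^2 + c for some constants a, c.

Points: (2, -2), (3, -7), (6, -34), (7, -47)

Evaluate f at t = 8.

-62

From f(2) = -2 and f(3) = -7: 4a + c = -2 and 9a + c = -7.
Subtracting: 5a = -5, so a = -1; then c = -2 − (-1)·4 = 2.
So f(t) = -1t² + 2, and f(8) = -62.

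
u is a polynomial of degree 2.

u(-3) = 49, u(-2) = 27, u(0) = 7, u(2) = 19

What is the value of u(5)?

97

Write u(m) = am² + bm + c; the 4 given values yield a linear system in the 3 coefficients.
Solving, u(m) = 4m² - 2m + 7.
Then u(5) = 97.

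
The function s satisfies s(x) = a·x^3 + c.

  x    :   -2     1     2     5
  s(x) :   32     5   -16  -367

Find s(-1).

From s(-2) = 32 and s(1) = 5: -8a + c = 32 and 1a + c = 5.
Subtracting: 9a = -27, so a = -3; then c = 32 − (-3)·(-8) = 8.
So s(x) = -3x³ + 8, and s(-1) = 11.

11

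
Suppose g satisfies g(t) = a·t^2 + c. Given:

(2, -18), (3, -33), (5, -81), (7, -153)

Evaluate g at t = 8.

-198

From g(2) = -18 and g(3) = -33: 4a + c = -18 and 9a + c = -33.
Subtracting: 5a = -15, so a = -3; then c = -18 − (-3)·4 = -6.
So g(t) = -3t² − 6, and g(8) = -198.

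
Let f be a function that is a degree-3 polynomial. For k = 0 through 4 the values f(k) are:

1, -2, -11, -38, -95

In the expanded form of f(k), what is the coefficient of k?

Write f(k) = ak³ + bk² + ck + d; the 5 given values yield a linear system in the 4 coefficients.
Solving, f(k) = -2k³ + 3k² - 4k + 1.
The coefficient of k is -4.

-4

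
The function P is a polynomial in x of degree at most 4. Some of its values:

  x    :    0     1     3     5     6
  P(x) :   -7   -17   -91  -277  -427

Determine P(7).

Write P(x) = ax^4 + bx³ + cx² + dx + e; the 5 given values yield a linear system in the 5 coefficients.
Solving, the leading coefficient vanishes, and P(x) = -x³ - 5x² - 4x - 7.
Then P(7) = -623.

-623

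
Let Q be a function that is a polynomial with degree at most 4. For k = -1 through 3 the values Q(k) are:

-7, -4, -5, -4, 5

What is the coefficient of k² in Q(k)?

First differences: 3, -1, 1, 9. Second differences: -4, 2, 8. Third differences: 6, 6.
Level-3 differences are constant, so Q has degree 3.
Fitting a degree-3 polynomial gives Q(k) = k³ - 2k² - 4.
The coefficient of k² is -2.

-2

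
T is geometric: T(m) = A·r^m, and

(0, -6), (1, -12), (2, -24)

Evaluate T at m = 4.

Consecutive ratio: -12/(-6) = 2, and -24/(-12) = 2, so r = 2.
Then A·2^0 = -6 gives A = -6, and T(m) = -6·2^m.
T(4) = -6·2^4 = -96.

-96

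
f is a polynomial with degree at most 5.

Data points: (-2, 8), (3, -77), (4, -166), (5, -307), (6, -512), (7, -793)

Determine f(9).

Write f(k) = ak^5 + bk^4 + ck³ + dk² + ek + p; the 6 given values yield a linear system in the 6 coefficients.
Solving, the top 2 coefficients vanish, and f(k) = -2k³ - 2k² - k - 2.
Then f(9) = -1631.

-1631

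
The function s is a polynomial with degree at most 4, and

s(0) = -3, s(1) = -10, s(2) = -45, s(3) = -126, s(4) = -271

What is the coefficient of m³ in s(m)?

First differences: -7, -35, -81, -145. Second differences: -28, -46, -64. Third differences: -18, -18.
Level-3 differences are constant, so s has degree 3.
Fitting a degree-3 polynomial gives s(m) = -3m³ - 5m² + m - 3.
The coefficient of m³ is -3.

-3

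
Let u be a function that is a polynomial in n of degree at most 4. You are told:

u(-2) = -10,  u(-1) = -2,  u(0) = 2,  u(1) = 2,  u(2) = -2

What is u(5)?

-38

First differences: 8, 4, 0, -4. Second differences: -4, -4, -4.
Level-2 differences are constant, so u has degree 2.
Fitting a degree-2 polynomial gives u(n) = -2n² + 2n + 2.
Then u(5) = -38.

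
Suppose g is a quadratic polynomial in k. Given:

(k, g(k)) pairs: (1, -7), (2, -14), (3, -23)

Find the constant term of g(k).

-2

Write g(k) = ak² + bk + c; the 3 given values yield a linear system in the 3 coefficients.
Solving, g(k) = -k² - 4k - 2.
The constant term is g(0) = -2.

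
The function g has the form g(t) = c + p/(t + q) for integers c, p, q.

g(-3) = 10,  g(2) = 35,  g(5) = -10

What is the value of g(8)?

(g(t) − c)(t + q) = p for each data point; the three points give a linear system in c and q, then p follows.
Solving: c = 5, q = -3, p = -30, so g(t) = 5 − 30/(t − 3).
Then g(8) = 5 − 30/5 = -1.

-1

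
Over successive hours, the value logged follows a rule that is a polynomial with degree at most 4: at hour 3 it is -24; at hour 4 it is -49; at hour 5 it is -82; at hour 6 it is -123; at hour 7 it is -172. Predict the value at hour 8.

-229

Write the value at t as P(t).
First differences: -25, -33, -41, -49. Second differences: -8, -8, -8.
Level-2 differences are constant, so P has degree 2.
Fitting a degree-2 polynomial gives P(t) = -4t² + 3t + 3.
Then P(8) = -229.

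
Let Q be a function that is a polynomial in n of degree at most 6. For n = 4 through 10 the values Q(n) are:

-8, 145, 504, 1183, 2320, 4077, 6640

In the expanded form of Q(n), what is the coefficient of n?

Write Q(n) = an^6 + bn^5 + cn^4 + dn³ + en² + pn + q; the 7 given values yield a linear system in the 7 coefficients.
Solving, the top 2 coefficients vanish, and Q(n) = n^4 - 3n³ - 3n² - 6n.
The coefficient of n is -6.

-6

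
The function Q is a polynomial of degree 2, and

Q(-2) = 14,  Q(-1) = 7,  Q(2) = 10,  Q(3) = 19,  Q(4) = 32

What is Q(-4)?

Write Q(t) = at² + bt + c; the 5 given values yield a linear system in the 3 coefficients.
Solving, Q(t) = 2t² - t + 4.
Then Q(-4) = 40.

40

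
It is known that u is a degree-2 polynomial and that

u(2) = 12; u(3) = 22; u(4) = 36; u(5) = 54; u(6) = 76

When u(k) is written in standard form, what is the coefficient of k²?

2

First differences: 10, 14, 18, 22. Second differences: 4, 4, 4.
Level-2 differences are constant, so u has degree 2.
Fitting a degree-2 polynomial gives u(k) = 2k² + 4.
The coefficient of k² is 2.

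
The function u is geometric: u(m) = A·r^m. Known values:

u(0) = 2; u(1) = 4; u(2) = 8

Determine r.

2

Consecutive ratio: 4/2 = 2, and 8/4 = 2, so r = 2.
Then A·2^0 = 2 gives A = 2, and u(m) = 2·2^m.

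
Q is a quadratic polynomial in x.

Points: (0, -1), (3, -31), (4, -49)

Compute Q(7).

-127

Write Q(x) = ax² + bx + c; the 3 given values yield a linear system in the 3 coefficients.
Solving, Q(x) = -2x² - 4x - 1.
Then Q(7) = -127.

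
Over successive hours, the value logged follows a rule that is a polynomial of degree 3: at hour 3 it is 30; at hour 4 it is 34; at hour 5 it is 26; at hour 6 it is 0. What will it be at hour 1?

Write the value at k as u(k).
Write u(k) = ak³ + bk² + ck + d; the 4 given values yield a linear system in the 4 coefficients.
Solving, u(k) = -k³ + 6k² - k + 6.
Then u(1) = 10.

10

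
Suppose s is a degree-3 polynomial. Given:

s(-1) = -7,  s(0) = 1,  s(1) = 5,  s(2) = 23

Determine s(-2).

Write s(m) = am³ + bm² + cm + d; the 4 given values yield a linear system in the 4 coefficients.
Solving, s(m) = 3m³ - 2m² + 3m + 1.
Then s(-2) = -37.

-37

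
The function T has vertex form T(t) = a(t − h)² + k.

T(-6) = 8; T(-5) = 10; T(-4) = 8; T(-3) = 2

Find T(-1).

First differences 2, -2, -6; second difference -4 = 2a, so a = -2.
Expanding, the t-coefficient is −2ah = 4h; matching it to the data gives h = -5, and then k = 10.
So T(t) = -2(t + 5)² + 10.
T(-1) = -2·4² + 10 = -22.

-22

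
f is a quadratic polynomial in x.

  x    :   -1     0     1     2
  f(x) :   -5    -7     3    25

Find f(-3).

35

Write f(x) = ax² + bx + c; the 4 given values yield a linear system in the 3 coefficients.
Solving, f(x) = 6x² + 4x - 7.
Then f(-3) = 35.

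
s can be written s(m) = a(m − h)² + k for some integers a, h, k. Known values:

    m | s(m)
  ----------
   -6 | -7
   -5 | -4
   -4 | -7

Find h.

First differences 3, -3; second difference -6 = 2a, so a = -3.
Expanding, the m-coefficient is −2ah = 6h; matching it to the data gives h = -5, and then k = -4.
So s(m) = -3(m + 5)² − 4.
Hence h = -5.

-5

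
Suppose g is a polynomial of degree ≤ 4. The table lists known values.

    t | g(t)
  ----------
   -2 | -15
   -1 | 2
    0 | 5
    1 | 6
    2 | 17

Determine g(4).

117

Write g(t) = at^4 + bt³ + ct² + dt + e; the 5 given values yield a linear system in the 5 coefficients.
Solving, the leading coefficient vanishes, and g(t) = 2t³ - t² + 5.
Then g(4) = 117.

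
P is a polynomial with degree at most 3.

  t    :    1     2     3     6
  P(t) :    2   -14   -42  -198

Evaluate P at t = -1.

Write P(t) = at³ + bt² + ct + d; the 4 given values yield a linear system in the 4 coefficients.
Solving, the leading coefficient vanishes, and P(t) = -6t² + 2t + 6.
Then P(-1) = -2.

-2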